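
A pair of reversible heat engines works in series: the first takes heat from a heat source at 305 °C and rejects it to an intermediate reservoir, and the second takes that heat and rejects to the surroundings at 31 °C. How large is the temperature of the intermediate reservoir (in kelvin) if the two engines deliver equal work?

T_H = 305 °C → 305 + 273.15 = 578.15 K.
T_C = 31 °C → 31 + 273.15 = 304.15 K.
For reversible stages Q_m = Q_H·(T_m/T_H). Setting W₁ = Q_H(1 − T_m/T_H) equal to W₂ = Q_m(1 − T_C/T_m) = Q_H·(T_m − T_C)/T_H gives T_H − T_m = T_m − T_C, so T_m = (T_H + T_C)/2 = (578.15 + 304.15)/2 = 441.1 K.

T_m ≈ 441.1 K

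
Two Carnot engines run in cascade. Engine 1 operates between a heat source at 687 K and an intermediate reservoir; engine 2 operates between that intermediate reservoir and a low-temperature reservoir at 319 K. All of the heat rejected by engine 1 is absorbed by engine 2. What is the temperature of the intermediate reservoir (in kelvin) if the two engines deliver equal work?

For reversible stages Q_m = Q_H·(T_m/T_H). Setting W₁ = Q_H(1 − T_m/T_H) equal to W₂ = Q_m(1 − T_C/T_m) = Q_H·(T_m − T_C)/T_H gives T_H − T_m = T_m − T_C, so T_m = (T_H + T_C)/2 = (687.00 + 319.00)/2 = 503 K.

T_m ≈ 503 K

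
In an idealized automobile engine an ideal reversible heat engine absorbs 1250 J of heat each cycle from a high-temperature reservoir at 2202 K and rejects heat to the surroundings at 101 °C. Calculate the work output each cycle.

T_C = 101 °C → 101 + 273.15 = 374.15 K.
Since the cycle is reversible, η = 1 − T_C/T_H = 1 − 374.15/2202.00 = 0.8301.
W = η·Q_H = 0.8301 × 1250 = 1040 J.

W ≈ 1040 J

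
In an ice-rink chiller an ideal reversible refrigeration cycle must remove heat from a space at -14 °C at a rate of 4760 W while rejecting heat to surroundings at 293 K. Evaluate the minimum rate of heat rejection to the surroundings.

T_C = -14 °C → -14 + 273.15 = 259.15 K.
For a reversible cycle Q_H/Q_C = T_H/T_C, so Q_H = Q_C·T_H/T_C = 4760 × 293.00/259.15 = 5382 W.

Q̇_H ≈ 5382 W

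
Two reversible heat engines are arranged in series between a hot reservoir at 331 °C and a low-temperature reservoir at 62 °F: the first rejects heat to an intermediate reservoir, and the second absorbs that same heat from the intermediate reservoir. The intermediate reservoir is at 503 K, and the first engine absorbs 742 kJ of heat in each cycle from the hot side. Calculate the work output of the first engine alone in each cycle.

W₁ ≈ 124 kJ

T_H = 331 °C → 331 + 273.15 = 604.15 K.
T_C = 62 °F → (62 − 32) × 5/9 = 16.67 °C = 289.82 K.
First-stage efficiency η₁ = 1 − T_m/T_H = 1 − 503.00/604.15 = 0.1674.
W₁ = η₁·Q_H = 0.1674 × 742 = 124 kJ.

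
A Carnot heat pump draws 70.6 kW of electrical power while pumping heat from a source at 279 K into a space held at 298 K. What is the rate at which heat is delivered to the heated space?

Reversible heating COP: COP_HP = T_H/(T_H − T_C) = 298.00/19.00 = 15.6842.
Q_H = COP_HP · W = 15.6842 × 70.6 = 1107 kW.

Q̇_H ≈ 1107 kW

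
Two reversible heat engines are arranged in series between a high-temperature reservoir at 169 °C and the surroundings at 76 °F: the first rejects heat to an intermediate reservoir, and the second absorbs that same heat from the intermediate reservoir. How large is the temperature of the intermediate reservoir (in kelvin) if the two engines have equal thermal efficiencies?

T_H = 169 °C → 169 + 273.15 = 442.15 K.
T_C = 76 °F → (76 − 32) × 5/9 = 24.44 °C = 297.59 K.
Equal efficiencies require 1 − T_m/T_H = 1 − T_C/T_m, i.e. T_m/T_H = T_C/T_m, so T_m = √(T_H·T_C) = √(442.15 × 297.59) = 363 K.

T_m ≈ 363 K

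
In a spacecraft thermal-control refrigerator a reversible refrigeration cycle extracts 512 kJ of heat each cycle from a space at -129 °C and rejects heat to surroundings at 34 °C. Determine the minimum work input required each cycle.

W_in ≈ 579 kJ

T_H = 34 °C → 34 + 273.15 = 307.15 K.
T_C = -129 °C → -129 + 273.15 = 144.15 K.
For a reversible refrigerator, COP_R = T_C/(T_H − T_C) = 144.15/163.00 = 0.8844.
W = Q_C/COP_R = 512/0.8844 = 579 kJ.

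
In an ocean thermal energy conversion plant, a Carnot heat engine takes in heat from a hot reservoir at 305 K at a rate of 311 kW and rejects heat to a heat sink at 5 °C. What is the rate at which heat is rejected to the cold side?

T_C = 5 °C → 5 + 273.15 = 278.15 K.
Since the cycle is reversible, η = 1 − T_C/T_H = 1 − 278.15/305.00 = 0.0880.
For a reversible cycle Q_C/Q_H = T_C/T_H, so Q_C = 311 × 278.15/305.00 = 284 kW.

Q̇_C ≈ 284 kW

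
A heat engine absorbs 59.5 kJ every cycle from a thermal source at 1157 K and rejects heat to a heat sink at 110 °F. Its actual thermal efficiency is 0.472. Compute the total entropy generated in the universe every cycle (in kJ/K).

T_C = 110 °F → (110 − 32) × 5/9 = 43.33 °C = 316.48 K.
W = η·Q_H = 0.472 × 59.5 = 28.08 kJ, so Q_C = Q_H − W = 31.42 kJ.
The hot reservoir loses entropy Q_H/T_H = 59.5/1157.00 = 0.05143 kJ/K; the cold reservoir gains Q_C/T_C = 31.42/316.48 = 0.09927 kJ/K.
ΔS_univ = −Q_H/T_H + Q_C/T_C = 0.04784 kJ/K (> 0, since η = 0.472 < η_Carnot = 0.726).

ΔS_univ ≈ 0.04784 kJ/K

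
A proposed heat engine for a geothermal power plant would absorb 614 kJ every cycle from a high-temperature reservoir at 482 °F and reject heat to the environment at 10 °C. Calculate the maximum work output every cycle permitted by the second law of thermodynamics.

T_H = 482 °F → (482 − 32) × 5/9 = 250.00 °C = 523.15 K.
T_C = 10 °C → 10 + 273.15 = 283.15 K.
By the Carnot theorem, η_max = 1 − T_C/T_H = 1 − 283.15/523.15 = 0.4588.
W_max = η_max · Q_H = 0.4588 × 614 = 282 kJ.

W_max ≈ 282 kJ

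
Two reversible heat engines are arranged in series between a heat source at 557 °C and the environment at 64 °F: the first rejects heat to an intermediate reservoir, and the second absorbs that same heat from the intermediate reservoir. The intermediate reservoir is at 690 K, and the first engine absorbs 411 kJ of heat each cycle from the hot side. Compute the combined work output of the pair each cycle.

W_total ≈ 267 kJ

T_H = 557 °C → 557 + 273.15 = 830.15 K.
T_C = 64 °F → (64 − 32) × 5/9 = 17.78 °C = 290.93 K.
Two reversible stages in series are equivalent to a single Carnot engine between T_H and T_C, so η_total = 1 − T_C/T_H = 1 − 290.93/830.15 = 0.6495.
W_total = η_total · Q_H = 0.6495 × 411 = 267 kJ.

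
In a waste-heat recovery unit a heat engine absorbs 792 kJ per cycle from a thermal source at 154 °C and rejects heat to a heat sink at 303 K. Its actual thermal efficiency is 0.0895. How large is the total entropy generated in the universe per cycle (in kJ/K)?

T_H = 154 °C → 154 + 273.15 = 427.15 K.
W = η·Q_H = 0.0895 × 792 = 70.88 kJ, so Q_C = Q_H − W = 721.1 kJ.
The hot reservoir loses entropy Q_H/T_H = 792/427.15 = 1.854 kJ/K; the cold reservoir gains Q_C/T_C = 721.1/303.00 = 2.380 kJ/K.
ΔS_univ = −Q_H/T_H + Q_C/T_C = 0.526 kJ/K (> 0, since η = 0.0895 < η_Carnot = 0.291).

ΔS_univ ≈ 0.526 kJ/K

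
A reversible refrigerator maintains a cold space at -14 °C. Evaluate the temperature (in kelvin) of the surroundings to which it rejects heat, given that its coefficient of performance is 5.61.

T_H ≈ 305 K

T_C = -14 °C → -14 + 273.15 = 259.15 K.
COP_R = T_C/(T_H − T_C) ⇒ T_H = T_C·(1 + 1/COP_R) = 259.15 × (1 + 1/5.61) = 305 K.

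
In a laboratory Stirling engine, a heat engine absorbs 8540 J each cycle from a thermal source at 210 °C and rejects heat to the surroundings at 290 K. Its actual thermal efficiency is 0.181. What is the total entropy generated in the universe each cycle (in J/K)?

ΔS_univ ≈ 6.442 J/K

T_H = 210 °C → 210 + 273.15 = 483.15 K.
W = η·Q_H = 0.181 × 8540 = 1546 J, so Q_C = Q_H − W = 6994 J.
The hot reservoir loses entropy Q_H/T_H = 8540/483.15 = 17.68 J/K; the cold reservoir gains Q_C/T_C = 6994/290.00 = 24.12 J/K.
ΔS_univ = −Q_H/T_H + Q_C/T_C = 6.442 J/K (> 0, since η = 0.181 < η_Carnot = 0.400).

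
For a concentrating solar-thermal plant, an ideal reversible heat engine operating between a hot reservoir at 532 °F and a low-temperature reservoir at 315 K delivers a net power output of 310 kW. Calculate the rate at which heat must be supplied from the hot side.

Q̇_H ≈ 724 kW

T_H = 532 °F → (532 − 32) × 5/9 = 277.78 °C = 550.93 K.
The Carnot efficiency is η = 1 − T_C/T_H = 1 − 315.00/550.93 = 0.4282.
Q_H = W/η = 310/0.4282 = 724 kW.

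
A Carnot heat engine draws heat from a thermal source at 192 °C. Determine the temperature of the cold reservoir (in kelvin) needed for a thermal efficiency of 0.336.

T_C ≈ 309 K

T_H = 192 °C → 192 + 273.15 = 465.15 K.
From η = 1 − T_C/T_H, T_C = T_H·(1 − η) = 465.15 × (1 − 0.336) = 309 K.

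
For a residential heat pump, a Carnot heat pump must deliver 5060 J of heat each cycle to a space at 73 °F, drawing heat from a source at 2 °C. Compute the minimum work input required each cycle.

W_in ≈ 355.3 J

T_H = 73 °F → (73 − 32) × 5/9 = 22.78 °C = 295.93 K.
T_C = 2 °C → 2 + 273.15 = 275.15 K.
Reversible heating COP: COP_HP = T_H/(T_H − T_C) = 295.93/20.78 = 14.2425.
W = Q_H/COP_HP = 5060/14.2425 = 355.3 J.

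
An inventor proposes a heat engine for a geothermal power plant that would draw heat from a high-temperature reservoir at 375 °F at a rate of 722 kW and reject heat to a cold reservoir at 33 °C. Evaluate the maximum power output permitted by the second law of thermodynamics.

Ẇ_max ≈ 245 kW

T_H = 375 °F → (375 − 32) × 5/9 = 190.56 °C = 463.71 K.
T_C = 33 °C → 33 + 273.15 = 306.15 K.
The second-law ceiling is the Carnot efficiency, η_max = 1 − T_C/T_H = 1 − 306.15/463.71 = 0.3398.
W_max = η_max · Q_H = 0.3398 × 722 = 245 kW.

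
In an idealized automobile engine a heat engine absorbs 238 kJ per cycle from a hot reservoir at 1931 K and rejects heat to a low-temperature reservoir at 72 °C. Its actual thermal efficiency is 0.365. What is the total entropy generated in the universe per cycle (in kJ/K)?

ΔS_univ ≈ 0.315 kJ/K

T_C = 72 °C → 72 + 273.15 = 345.15 K.
W = η·Q_H = 0.365 × 238 = 86.87 kJ, so Q_C = Q_H − W = 151.1 kJ.
The hot reservoir loses entropy Q_H/T_H = 238/1931.00 = 0.1233 kJ/K; the cold reservoir gains Q_C/T_C = 151.1/345.15 = 0.4379 kJ/K.
ΔS_univ = −Q_H/T_H + Q_C/T_C = 0.315 kJ/K (> 0, since η = 0.365 < η_Carnot = 0.821).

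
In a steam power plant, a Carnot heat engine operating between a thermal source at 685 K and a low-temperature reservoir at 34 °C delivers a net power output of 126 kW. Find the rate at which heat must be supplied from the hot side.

T_C = 34 °C → 34 + 273.15 = 307.15 K.
η_rev = 1 − T_C/T_H = 1 − 307.15/685.00 = 0.5516.
Q_H = W/η = 126/0.5516 = 228 kW.

Q̇_H ≈ 228 kW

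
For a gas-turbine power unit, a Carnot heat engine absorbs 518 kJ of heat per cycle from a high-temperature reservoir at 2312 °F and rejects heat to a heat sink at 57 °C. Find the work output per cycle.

W ≈ 407 kJ

T_H = 2312 °F → (2312 − 32) × 5/9 = 1266.67 °C = 1539.82 K.
T_C = 57 °C → 57 + 273.15 = 330.15 K.
For a reversible engine, η = 1 − T_C/T_H = 1 − 330.15/1539.82 = 0.7856.
W = η·Q_H = 0.7856 × 518 = 407 kJ.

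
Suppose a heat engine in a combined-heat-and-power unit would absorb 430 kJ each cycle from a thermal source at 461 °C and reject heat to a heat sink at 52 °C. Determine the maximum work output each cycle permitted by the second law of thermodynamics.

T_H = 461 °C → 461 + 273.15 = 734.15 K.
T_C = 52 °C → 52 + 273.15 = 325.15 K.
The upper bound on efficiency is η_max = 1 − T_C/T_H = 1 − 325.15/734.15 = 0.5571.
W_max = η_max · Q_H = 0.5571 × 430 = 240 kJ.

W_max ≈ 240 kJ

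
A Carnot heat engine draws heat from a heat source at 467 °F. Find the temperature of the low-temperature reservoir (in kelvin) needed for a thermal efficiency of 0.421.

T_C ≈ 298 K

T_H = 467 °F → (467 − 32) × 5/9 = 241.67 °C = 514.82 K.
From η = 1 − T_C/T_H, T_C = T_H·(1 − η) = 514.82 × (1 − 0.421) = 298 K.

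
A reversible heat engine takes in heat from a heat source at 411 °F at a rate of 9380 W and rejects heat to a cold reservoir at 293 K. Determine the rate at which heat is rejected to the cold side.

Q̇_C ≈ 5680 W

T_H = 411 °F → (411 − 32) × 5/9 = 210.56 °C = 483.71 K.
The Carnot efficiency is η = 1 − T_C/T_H = 1 − 293.00/483.71 = 0.3943.
For a reversible cycle Q_C/Q_H = T_C/T_H, so Q_C = 9380 × 293.00/483.71 = 5680 W.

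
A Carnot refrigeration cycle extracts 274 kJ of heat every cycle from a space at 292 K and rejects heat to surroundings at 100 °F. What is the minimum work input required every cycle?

T_H = 100 °F → (100 − 32) × 5/9 = 37.78 °C = 310.93 K.
Carnot COP: COP_R = T_C/(T_H − T_C) = 292.00/18.93 = 15.4271.
W = Q_C/COP_R = 274/15.4271 = 17.8 kJ.

W_in ≈ 17.8 kJ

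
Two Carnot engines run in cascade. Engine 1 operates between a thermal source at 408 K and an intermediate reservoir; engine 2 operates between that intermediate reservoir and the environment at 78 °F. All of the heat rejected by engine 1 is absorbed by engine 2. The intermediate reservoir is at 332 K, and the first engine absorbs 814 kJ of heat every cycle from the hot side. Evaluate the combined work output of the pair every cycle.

T_C = 78 °F → (78 − 32) × 5/9 = 25.56 °C = 298.71 K.
Two reversible stages in series are equivalent to a single Carnot engine between T_H and T_C, so η_total = 1 − T_C/T_H = 1 − 298.71/408.00 = 0.2679.
W_total = η_total · Q_H = 0.2679 × 814 = 218.1 kJ.

W_total ≈ 218.1 kJ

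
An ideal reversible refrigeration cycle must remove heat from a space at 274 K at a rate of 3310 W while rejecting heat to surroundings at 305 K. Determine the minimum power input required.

Ẇ_in ≈ 374.5 W

The reversible coefficient of performance is COP_R = T_C/(T_H − T_C) = 274.00/31.00 = 8.8387.
W = Q_C/COP_R = 3310/8.8387 = 374.5 W.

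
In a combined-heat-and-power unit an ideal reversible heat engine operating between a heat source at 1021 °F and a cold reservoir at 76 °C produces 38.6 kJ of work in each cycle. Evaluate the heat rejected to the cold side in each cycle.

Q_C ≈ 28.47 kJ

T_H = 1021 °F → (1021 − 32) × 5/9 = 549.44 °C = 822.59 K.
T_C = 76 °C → 76 + 273.15 = 349.15 K.
Since the cycle is reversible, η = 1 − T_C/T_H = 1 − 349.15/822.59 = 0.5756.
Since Q_C/Q_H = T_C/T_H and Q_H = W/η, Q_C = W·T_C/(T_H − T_C) = 38.6 × 349.15/473.44 = 28.47 kJ.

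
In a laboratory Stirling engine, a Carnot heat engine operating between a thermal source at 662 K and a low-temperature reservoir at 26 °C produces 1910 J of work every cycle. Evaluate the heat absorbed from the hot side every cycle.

T_C = 26 °C → 26 + 273.15 = 299.15 K.
For a reversible engine, η = 1 − T_C/T_H = 1 − 299.15/662.00 = 0.5481.
Q_H = W/η = 1910/0.5481 = 3480 J.

Q_H ≈ 3480 J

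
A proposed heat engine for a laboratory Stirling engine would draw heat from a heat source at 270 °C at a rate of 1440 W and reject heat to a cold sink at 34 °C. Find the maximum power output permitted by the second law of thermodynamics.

Ẇ_max ≈ 626 W

T_H = 270 °C → 270 + 273.15 = 543.15 K.
T_C = 34 °C → 34 + 273.15 = 307.15 K.
No engine can exceed the Carnot limit: η_max = 1 − T_C/T_H = 1 − 307.15/543.15 = 0.4345.
W_max = η_max · Q_H = 0.4345 × 1440 = 626 W.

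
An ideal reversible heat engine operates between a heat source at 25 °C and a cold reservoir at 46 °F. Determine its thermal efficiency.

η ≈ 0.05776

T_H = 25 °C → 25 + 273.15 = 298.15 K.
T_C = 46 °F → (46 − 32) × 5/9 = 7.78 °C = 280.93 K.
Carnot efficiency: η = 1 − T_C/T_H = 1 − 280.93/298.15 = 0.05776.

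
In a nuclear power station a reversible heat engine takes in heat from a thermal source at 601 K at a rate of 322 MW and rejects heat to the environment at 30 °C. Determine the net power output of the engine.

T_C = 30 °C → 30 + 273.15 = 303.15 K.
The Carnot efficiency is η = 1 − T_C/T_H = 1 − 303.15/601.00 = 0.4956.
W = η·Q_H = 0.4956 × 322 = 160 MW.

Ẇ ≈ 160 MW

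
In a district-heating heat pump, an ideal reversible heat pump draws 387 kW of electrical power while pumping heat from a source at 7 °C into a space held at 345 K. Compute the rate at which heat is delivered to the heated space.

T_C = 7 °C → 7 + 273.15 = 280.15 K.
Reversible heating COP: COP_HP = T_H/(T_H − T_C) = 345.00/64.85 = 5.3200.
Q_H = COP_HP · W = 5.3200 × 387 = 2059 kW.

Q̇_H ≈ 2059 kW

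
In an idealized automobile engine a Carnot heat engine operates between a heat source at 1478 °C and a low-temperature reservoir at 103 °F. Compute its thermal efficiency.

T_H = 1478 °C → 1478 + 273.15 = 1751.15 K.
T_C = 103 °F → (103 − 32) × 5/9 = 39.44 °C = 312.59 K.
For a reversible engine, η = 1 − T_C/T_H = 1 − 312.59/1751.15 = 0.821.

η ≈ 0.821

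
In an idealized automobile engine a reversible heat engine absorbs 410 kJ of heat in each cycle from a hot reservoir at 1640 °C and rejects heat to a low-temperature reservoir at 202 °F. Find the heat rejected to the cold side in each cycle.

T_H = 1640 °C → 1640 + 273.15 = 1913.15 K.
T_C = 202 °F → (202 − 32) × 5/9 = 94.44 °C = 367.59 K.
Carnot efficiency: η = 1 − T_C/T_H = 1 − 367.59/1913.15 = 0.8079.
For a reversible cycle Q_C/Q_H = T_C/T_H, so Q_C = 410 × 367.59/1913.15 = 78.78 kJ.

Q_C ≈ 78.78 kJ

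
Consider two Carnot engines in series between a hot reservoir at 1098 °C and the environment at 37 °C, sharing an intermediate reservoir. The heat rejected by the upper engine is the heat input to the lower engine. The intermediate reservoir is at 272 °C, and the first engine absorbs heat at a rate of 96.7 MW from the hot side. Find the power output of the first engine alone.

Ẇ₁ ≈ 58.25 MW

T_H = 1098 °C → 1098 + 273.15 = 1371.15 K.
T_C = 37 °C → 37 + 273.15 = 310.15 K.
T_m = 272 °C → 272 + 273.15 = 545.15 K.
First-stage efficiency η₁ = 1 − T_m/T_H = 1 − 545.15/1371.15 = 0.6024.
W₁ = η₁·Q_H = 0.6024 × 96.7 = 58.25 MW.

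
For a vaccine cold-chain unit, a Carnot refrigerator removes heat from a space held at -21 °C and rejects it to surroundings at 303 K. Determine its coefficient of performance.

T_C = -21 °C → -21 + 273.15 = 252.15 K.
COP_R = T_C/(T_H − T_C) = 252.15/(303.00 − 252.15) = 4.96.

COP_R ≈ 4.96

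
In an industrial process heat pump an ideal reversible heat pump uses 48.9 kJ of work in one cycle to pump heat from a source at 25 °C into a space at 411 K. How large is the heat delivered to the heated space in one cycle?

Q_H ≈ 178 kJ

T_C = 25 °C → 25 + 273.15 = 298.15 K.
COP_HP = T_H/(T_H − T_C) = 411.00/112.85 = 3.6420.
Q_H = COP_HP · W = 3.6420 × 48.9 = 178 kJ.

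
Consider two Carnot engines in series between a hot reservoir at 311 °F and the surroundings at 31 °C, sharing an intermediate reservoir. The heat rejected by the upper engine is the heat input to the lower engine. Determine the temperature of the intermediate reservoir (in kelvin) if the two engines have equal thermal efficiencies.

T_m ≈ 361 K

T_H = 311 °F → (311 − 32) × 5/9 = 155.00 °C = 428.15 K.
T_C = 31 °C → 31 + 273.15 = 304.15 K.
Equal efficiencies require 1 − T_m/T_H = 1 − T_C/T_m, i.e. T_m/T_H = T_C/T_m, so T_m = √(T_H·T_C) = √(428.15 × 304.15) = 361 K.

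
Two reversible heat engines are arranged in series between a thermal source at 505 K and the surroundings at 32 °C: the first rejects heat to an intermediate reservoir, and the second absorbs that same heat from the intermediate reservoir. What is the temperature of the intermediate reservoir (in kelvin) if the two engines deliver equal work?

T_m ≈ 405.1 K

T_C = 32 °C → 32 + 273.15 = 305.15 K.
For reversible stages Q_m = Q_H·(T_m/T_H). Setting W₁ = Q_H(1 − T_m/T_H) equal to W₂ = Q_m(1 − T_C/T_m) = Q_H·(T_m − T_C)/T_H gives T_H − T_m = T_m − T_C, so T_m = (T_H + T_C)/2 = (505.00 + 305.15)/2 = 405.1 K.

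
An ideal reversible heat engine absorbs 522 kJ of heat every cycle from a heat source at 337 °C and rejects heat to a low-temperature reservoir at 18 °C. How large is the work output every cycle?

W ≈ 272.9 kJ

T_H = 337 °C → 337 + 273.15 = 610.15 K.
T_C = 18 °C → 18 + 273.15 = 291.15 K.
Carnot efficiency: η = 1 − T_C/T_H = 1 − 291.15/610.15 = 0.5228.
W = η·Q_H = 0.5228 × 522 = 272.9 kJ.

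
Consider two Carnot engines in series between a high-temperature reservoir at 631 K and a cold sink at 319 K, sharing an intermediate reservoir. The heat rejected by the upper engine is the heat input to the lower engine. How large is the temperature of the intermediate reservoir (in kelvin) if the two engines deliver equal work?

T_m ≈ 475 K

For reversible stages Q_m = Q_H·(T_m/T_H). Setting W₁ = Q_H(1 − T_m/T_H) equal to W₂ = Q_m(1 − T_C/T_m) = Q_H·(T_m − T_C)/T_H gives T_H − T_m = T_m − T_C, so T_m = (T_H + T_C)/2 = (631.00 + 319.00)/2 = 475 K.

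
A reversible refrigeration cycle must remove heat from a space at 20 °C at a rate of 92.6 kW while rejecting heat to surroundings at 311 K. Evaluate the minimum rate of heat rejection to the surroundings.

Q̇_H ≈ 98.24 kW

T_C = 20 °C → 20 + 273.15 = 293.15 K.
For a reversible cycle Q_H/Q_C = T_H/T_C, so Q_H = Q_C·T_H/T_C = 92.6 × 311.00/293.15 = 98.24 kW.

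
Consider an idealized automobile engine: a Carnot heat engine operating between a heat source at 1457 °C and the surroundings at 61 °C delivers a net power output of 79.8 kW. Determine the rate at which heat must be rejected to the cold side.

Q̇_C ≈ 19.10 kW

T_H = 1457 °C → 1457 + 273.15 = 1730.15 K.
T_C = 61 °C → 61 + 273.15 = 334.15 K.
η_rev = 1 − T_C/T_H = 1 − 334.15/1730.15 = 0.8069.
Since Q_C/Q_H = T_C/T_H and Q_H = W/η, Q_C = W·T_C/(T_H − T_C) = 79.8 × 334.15/1396.00 = 19.10 kW.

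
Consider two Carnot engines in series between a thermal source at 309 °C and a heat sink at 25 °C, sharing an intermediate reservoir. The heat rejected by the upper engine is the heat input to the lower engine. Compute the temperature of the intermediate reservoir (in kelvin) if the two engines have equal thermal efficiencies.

T_H = 309 °C → 309 + 273.15 = 582.15 K.
T_C = 25 °C → 25 + 273.15 = 298.15 K.
Equal efficiencies require 1 − T_m/T_H = 1 − T_C/T_m, i.e. T_m/T_H = T_C/T_m, so T_m = √(T_H·T_C) = √(582.15 × 298.15) = 416.6 K.

T_m ≈ 416.6 K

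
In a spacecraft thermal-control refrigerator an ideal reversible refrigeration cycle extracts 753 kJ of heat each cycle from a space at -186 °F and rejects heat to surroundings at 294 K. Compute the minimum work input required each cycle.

T_C = -186 °F → (-186 − 32) × 5/9 = -121.11 °C = 152.04 K.
For a reversible refrigerator, COP_R = T_C/(T_H − T_C) = 152.04/141.96 = 1.0710.
W = Q_C/COP_R = 753/1.0710 = 703 kJ.

W_in ≈ 703 kJ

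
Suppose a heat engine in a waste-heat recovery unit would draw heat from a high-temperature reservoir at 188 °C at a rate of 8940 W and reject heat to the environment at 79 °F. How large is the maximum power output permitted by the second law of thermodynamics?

T_H = 188 °C → 188 + 273.15 = 461.15 K.
T_C = 79 °F → (79 − 32) × 5/9 = 26.11 °C = 299.26 K.
No engine can exceed the Carnot limit: η_max = 1 − T_C/T_H = 1 − 299.26/461.15 = 0.3511.
W_max = η_max · Q_H = 0.3511 × 8940 = 3140 W.

Ẇ_max ≈ 3140 W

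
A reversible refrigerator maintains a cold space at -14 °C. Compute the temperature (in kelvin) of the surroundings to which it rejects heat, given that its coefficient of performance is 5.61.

T_C = -14 °C → -14 + 273.15 = 259.15 K.
COP_R = T_C/(T_H − T_C) ⇒ T_H = T_C·(1 + 1/COP_R) = 259.15 × (1 + 1/5.61) = 305 K.

T_H ≈ 305 K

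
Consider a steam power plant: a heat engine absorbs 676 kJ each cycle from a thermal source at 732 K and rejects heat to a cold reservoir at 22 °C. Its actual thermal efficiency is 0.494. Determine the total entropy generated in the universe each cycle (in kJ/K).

T_C = 22 °C → 22 + 273.15 = 295.15 K.
W = η·Q_H = 0.494 × 676 = 333.9 kJ, so Q_C = Q_H − W = 342.1 kJ.
Entropy balance on the reservoirs: −Q_H/T_H = -0.9235 kJ/K, +Q_C/T_C = 1.159 kJ/K.
ΔS_univ = −Q_H/T_H + Q_C/T_C = 0.2354 kJ/K (> 0, since η = 0.494 < η_Carnot = 0.597).

ΔS_univ ≈ 0.2354 kJ/K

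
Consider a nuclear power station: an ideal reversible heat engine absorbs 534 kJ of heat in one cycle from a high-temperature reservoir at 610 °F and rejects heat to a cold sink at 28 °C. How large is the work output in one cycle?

W ≈ 263 kJ

T_H = 610 °F → (610 − 32) × 5/9 = 321.11 °C = 594.26 K.
T_C = 28 °C → 28 + 273.15 = 301.15 K.
The Carnot efficiency is η = 1 − T_C/T_H = 1 − 301.15/594.26 = 0.4932.
W = η·Q_H = 0.4932 × 534 = 263 kJ.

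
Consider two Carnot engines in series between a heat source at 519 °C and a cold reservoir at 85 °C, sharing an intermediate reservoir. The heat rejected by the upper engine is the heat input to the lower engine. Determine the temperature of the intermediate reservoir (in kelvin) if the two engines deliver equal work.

T_m ≈ 575 K

T_H = 519 °C → 519 + 273.15 = 792.15 K.
T_C = 85 °C → 85 + 273.15 = 358.15 K.
For reversible stages Q_m = Q_H·(T_m/T_H). Setting W₁ = Q_H(1 − T_m/T_H) equal to W₂ = Q_m(1 − T_C/T_m) = Q_H·(T_m − T_C)/T_H gives T_H − T_m = T_m − T_C, so T_m = (T_H + T_C)/2 = (792.15 + 358.15)/2 = 575 K.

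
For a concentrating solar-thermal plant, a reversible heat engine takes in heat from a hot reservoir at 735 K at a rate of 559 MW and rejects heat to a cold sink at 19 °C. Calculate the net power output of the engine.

Ẇ ≈ 336.8 MW

T_C = 19 °C → 19 + 273.15 = 292.15 K.
Carnot efficiency: η = 1 − T_C/T_H = 1 − 292.15/735.00 = 0.6025.
W = η·Q_H = 0.6025 × 559 = 336.8 MW.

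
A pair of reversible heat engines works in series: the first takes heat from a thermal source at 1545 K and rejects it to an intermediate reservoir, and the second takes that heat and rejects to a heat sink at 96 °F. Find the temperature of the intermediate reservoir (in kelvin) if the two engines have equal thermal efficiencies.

T_C = 96 °F → (96 − 32) × 5/9 = 35.56 °C = 308.71 K.
Equal efficiencies require 1 − T_m/T_H = 1 − T_C/T_m, i.e. T_m/T_H = T_C/T_m, so T_m = √(T_H·T_C) = √(1545.00 × 308.71) = 690.6 K.

T_m ≈ 690.6 K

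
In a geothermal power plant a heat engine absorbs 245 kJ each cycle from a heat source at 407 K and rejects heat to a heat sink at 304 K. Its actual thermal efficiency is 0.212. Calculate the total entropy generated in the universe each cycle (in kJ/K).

ΔS_univ ≈ 0.0331 kJ/K

W = η·Q_H = 0.212 × 245 = 51.94 kJ, so Q_C = Q_H − W = 193.1 kJ.
Reservoir entropy changes: ΔS_H = −Q_H/T_H = −245/407.00 = -0.6020 kJ/K and ΔS_C = +Q_C/T_C = 193.1/304.00 = 0.6351 kJ/K.
ΔS_univ = −Q_H/T_H + Q_C/T_C = 0.0331 kJ/K (> 0, since η = 0.212 < η_Carnot = 0.253).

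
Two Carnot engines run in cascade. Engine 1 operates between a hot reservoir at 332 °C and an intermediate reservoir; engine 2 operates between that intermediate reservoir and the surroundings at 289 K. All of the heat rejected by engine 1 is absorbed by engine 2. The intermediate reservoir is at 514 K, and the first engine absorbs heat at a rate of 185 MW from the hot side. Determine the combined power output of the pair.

Ẇ_total ≈ 96.7 MW

T_H = 332 °C → 332 + 273.15 = 605.15 K.
Two reversible stages in series are equivalent to a single Carnot engine between T_H and T_C, so η_total = 1 − T_C/T_H = 1 − 289.00/605.15 = 0.5224.
W_total = η_total · Q_H = 0.5224 × 185 = 96.7 MW.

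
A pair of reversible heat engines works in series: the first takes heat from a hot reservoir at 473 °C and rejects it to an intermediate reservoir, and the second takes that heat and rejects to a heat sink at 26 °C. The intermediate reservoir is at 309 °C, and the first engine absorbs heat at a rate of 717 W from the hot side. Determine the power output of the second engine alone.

Ẇ₂ ≈ 272 W

T_H = 473 °C → 473 + 273.15 = 746.15 K.
T_C = 26 °C → 26 + 273.15 = 299.15 K.
T_m = 309 °C → 309 + 273.15 = 582.15 K.
Heat entering the second stage: Q_m = Q_H·(T_m/T_H) = 717 × 582.15/746.15 = 559 W.
Second-stage efficiency η₂ = 1 − T_C/T_m = 1 − 299.15/582.15 = 0.4861, so W₂ = η₂·Q_m = 272 W.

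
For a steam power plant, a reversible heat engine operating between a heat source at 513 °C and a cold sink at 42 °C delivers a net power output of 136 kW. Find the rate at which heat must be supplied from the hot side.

Q̇_H ≈ 227.0 kW

T_H = 513 °C → 513 + 273.15 = 786.15 K.
T_C = 42 °C → 42 + 273.15 = 315.15 K.
For a reversible engine, η = 1 − T_C/T_H = 1 − 315.15/786.15 = 0.5991.
Q_H = W/η = 136/0.5991 = 227.0 kW.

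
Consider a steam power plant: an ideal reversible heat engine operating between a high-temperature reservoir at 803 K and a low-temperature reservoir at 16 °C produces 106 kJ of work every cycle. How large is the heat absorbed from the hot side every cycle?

Q_H ≈ 166 kJ

T_C = 16 °C → 16 + 273.15 = 289.15 K.
Carnot efficiency: η = 1 − T_C/T_H = 1 − 289.15/803.00 = 0.6399.
Q_H = W/η = 106/0.6399 = 166 kJ.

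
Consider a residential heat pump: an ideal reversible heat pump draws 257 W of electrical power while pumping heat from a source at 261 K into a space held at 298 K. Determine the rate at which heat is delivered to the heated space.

The Carnot heat-pump COP is COP_HP = T_H/(T_H − T_C) = 298.00/37.00 = 8.0541.
Q_H = COP_HP · W = 8.0541 × 257 = 2070 W.

Q̇_H ≈ 2070 W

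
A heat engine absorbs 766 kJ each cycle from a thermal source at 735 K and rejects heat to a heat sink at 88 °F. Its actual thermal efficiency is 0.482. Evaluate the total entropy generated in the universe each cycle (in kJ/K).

T_C = 88 °F → (88 − 32) × 5/9 = 31.11 °C = 304.26 K.
W = η·Q_H = 0.482 × 766 = 369.2 kJ, so Q_C = Q_H − W = 396.8 kJ.
Entropy balance on the reservoirs: −Q_H/T_H = -1.042 kJ/K, +Q_C/T_C = 1.304 kJ/K.
ΔS_univ = −Q_H/T_H + Q_C/T_C = 0.262 kJ/K (> 0, since η = 0.482 < η_Carnot = 0.586).

ΔS_univ ≈ 0.262 kJ/K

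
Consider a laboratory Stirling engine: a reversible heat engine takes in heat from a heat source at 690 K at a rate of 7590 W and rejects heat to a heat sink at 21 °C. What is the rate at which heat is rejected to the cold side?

Q̇_C ≈ 3240 W

T_C = 21 °C → 21 + 273.15 = 294.15 K.
Since the cycle is reversible, η = 1 − T_C/T_H = 1 − 294.15/690.00 = 0.5737.
For a reversible cycle Q_C/Q_H = T_C/T_H, so Q_C = 7590 × 294.15/690.00 = 3240 W.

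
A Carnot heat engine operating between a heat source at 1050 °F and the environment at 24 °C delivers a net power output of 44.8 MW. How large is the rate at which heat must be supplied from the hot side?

T_H = 1050 °F → (1050 − 32) × 5/9 = 565.56 °C = 838.71 K.
T_C = 24 °C → 24 + 273.15 = 297.15 K.
For a reversible engine, η = 1 − T_C/T_H = 1 − 297.15/838.71 = 0.6457.
Q_H = W/η = 44.8/0.6457 = 69.38 MW.

Q̇_H ≈ 69.38 MW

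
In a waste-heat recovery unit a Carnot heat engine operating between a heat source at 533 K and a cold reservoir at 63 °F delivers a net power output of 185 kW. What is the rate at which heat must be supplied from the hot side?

T_C = 63 °F → (63 − 32) × 5/9 = 17.22 °C = 290.37 K.
The Carnot efficiency is η = 1 − T_C/T_H = 1 − 290.37/533.00 = 0.4552.
Q_H = W/η = 185/0.4552 = 406.4 kW.

Q̇_H ≈ 406.4 kW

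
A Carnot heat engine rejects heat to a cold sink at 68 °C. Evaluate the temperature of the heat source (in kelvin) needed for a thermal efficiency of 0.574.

T_C = 68 °C → 68 + 273.15 = 341.15 K.
From η = 1 − T_C/T_H, solving for T_H gives T_H = T_C/(1 − η) = 341.15/(1 − 0.574) = 801 K.

T_H ≈ 801 K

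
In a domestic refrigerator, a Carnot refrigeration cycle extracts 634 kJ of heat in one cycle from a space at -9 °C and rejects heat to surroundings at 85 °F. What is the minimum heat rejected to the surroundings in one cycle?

T_H = 85 °F → (85 − 32) × 5/9 = 29.44 °C = 302.59 K.
T_C = -9 °C → -9 + 273.15 = 264.15 K.
For a reversible cycle Q_H/Q_C = T_H/T_C, so Q_H = Q_C·T_H/T_C = 634 × 302.59/264.15 = 726 kJ.

Q_H ≈ 726 kJ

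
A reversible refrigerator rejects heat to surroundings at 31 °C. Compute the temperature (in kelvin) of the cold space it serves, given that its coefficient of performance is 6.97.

T_H = 31 °C → 31 + 273.15 = 304.15 K.
COP_R = T_C/(T_H − T_C) ⇒ T_C = T_H·COP_R/(1 + COP_R) = 304.15 × 6.97/(1 + 6.97) = 266 K.

T_C ≈ 266 K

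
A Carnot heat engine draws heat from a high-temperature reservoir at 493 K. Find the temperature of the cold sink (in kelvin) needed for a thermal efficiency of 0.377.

T_C ≈ 307 K

From η = 1 − T_C/T_H, T_C = T_H·(1 − η) = 493.00 × (1 − 0.377) = 307 K.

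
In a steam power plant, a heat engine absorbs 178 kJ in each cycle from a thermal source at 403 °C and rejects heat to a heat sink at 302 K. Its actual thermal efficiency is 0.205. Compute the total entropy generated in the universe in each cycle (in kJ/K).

T_H = 403 °C → 403 + 273.15 = 676.15 K.
W = η·Q_H = 0.205 × 178 = 36.49 kJ, so Q_C = Q_H − W = 141.5 kJ.
The hot reservoir loses entropy Q_H/T_H = 178/676.15 = 0.2633 kJ/K; the cold reservoir gains Q_C/T_C = 141.5/302.00 = 0.4686 kJ/K.
ΔS_univ = −Q_H/T_H + Q_C/T_C = 0.205 kJ/K (> 0, since η = 0.205 < η_Carnot = 0.553).

ΔS_univ ≈ 0.205 kJ/K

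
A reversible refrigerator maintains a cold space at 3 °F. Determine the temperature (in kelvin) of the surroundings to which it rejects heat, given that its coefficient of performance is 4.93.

T_H ≈ 309 K

T_C = 3 °F → (3 − 32) × 5/9 = -16.11 °C = 257.04 K.
COP_R = T_C/(T_H − T_C) ⇒ T_H = T_C·(1 + 1/COP_R) = 257.04 × (1 + 1/4.93) = 309 K.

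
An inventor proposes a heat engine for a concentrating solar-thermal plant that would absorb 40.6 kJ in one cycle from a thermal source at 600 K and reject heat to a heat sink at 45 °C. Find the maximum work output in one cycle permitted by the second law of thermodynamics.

W_max ≈ 19.1 kJ

T_C = 45 °C → 45 + 273.15 = 318.15 K.
The upper bound on efficiency is η_max = 1 − T_C/T_H = 1 − 318.15/600.00 = 0.4698.
W_max = η_max · Q_H = 0.4698 × 40.6 = 19.1 kJ.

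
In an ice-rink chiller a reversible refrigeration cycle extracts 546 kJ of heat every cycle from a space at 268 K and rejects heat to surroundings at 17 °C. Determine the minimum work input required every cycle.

T_H = 17 °C → 17 + 273.15 = 290.15 K.
The reversible coefficient of performance is COP_R = T_C/(T_H − T_C) = 268.00/22.15 = 12.0993.
W = Q_C/COP_R = 546/12.0993 = 45.13 kJ.

W_in ≈ 45.13 kJ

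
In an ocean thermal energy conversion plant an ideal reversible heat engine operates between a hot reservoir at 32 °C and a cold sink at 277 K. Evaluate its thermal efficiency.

η ≈ 0.0922

T_H = 32 °C → 32 + 273.15 = 305.15 K.
η_rev = 1 − T_C/T_H = 1 − 277.00/305.15 = 0.0922.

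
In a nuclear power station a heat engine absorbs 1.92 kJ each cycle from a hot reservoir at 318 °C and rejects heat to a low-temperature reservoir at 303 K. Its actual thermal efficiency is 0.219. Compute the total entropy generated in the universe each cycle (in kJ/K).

T_H = 318 °C → 318 + 273.15 = 591.15 K.
W = η·Q_H = 0.219 × 1.92 = 0.4205 kJ, so Q_C = Q_H − W = 1.500 kJ.
Entropy balance on the reservoirs: −Q_H/T_H = -0.003248 kJ/K, +Q_C/T_C = 0.004949 kJ/K.
ΔS_univ = −Q_H/T_H + Q_C/T_C = 0.00170 kJ/K (> 0, since η = 0.219 < η_Carnot = 0.487).

ΔS_univ ≈ 0.00170 kJ/K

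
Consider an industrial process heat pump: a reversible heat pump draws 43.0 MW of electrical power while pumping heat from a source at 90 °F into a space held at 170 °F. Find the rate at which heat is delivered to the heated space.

Q̇_H ≈ 338 MW

T_H = 170 °F → (170 − 32) × 5/9 = 76.67 °C = 349.82 K.
T_C = 90 °F → (90 − 32) × 5/9 = 32.22 °C = 305.37 K.
COP_HP = T_H/(T_H − T_C) = 349.82/44.44 = 7.8709.
Q_H = COP_HP · W = 7.8709 × 43.0 = 338 MW.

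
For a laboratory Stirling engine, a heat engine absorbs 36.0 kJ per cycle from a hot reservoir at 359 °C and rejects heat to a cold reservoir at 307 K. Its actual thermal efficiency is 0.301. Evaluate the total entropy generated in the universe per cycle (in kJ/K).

T_H = 359 °C → 359 + 273.15 = 632.15 K.
W = η·Q_H = 0.301 × 36.0 = 10.84 kJ, so Q_C = Q_H − W = 25.16 kJ.
Reservoir entropy changes: ΔS_H = −Q_H/T_H = −36.0/632.15 = -0.05695 kJ/K and ΔS_C = +Q_C/T_C = 25.16/307.00 = 0.08197 kJ/K.
ΔS_univ = −Q_H/T_H + Q_C/T_C = 0.0250 kJ/K (> 0, since η = 0.301 < η_Carnot = 0.514).

ΔS_univ ≈ 0.0250 kJ/K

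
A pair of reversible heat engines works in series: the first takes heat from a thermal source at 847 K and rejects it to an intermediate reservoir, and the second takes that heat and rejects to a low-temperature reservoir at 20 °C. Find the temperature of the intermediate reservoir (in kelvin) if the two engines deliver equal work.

T_m ≈ 570 K

T_C = 20 °C → 20 + 273.15 = 293.15 K.
For reversible stages Q_m = Q_H·(T_m/T_H). Setting W₁ = Q_H(1 − T_m/T_H) equal to W₂ = Q_m(1 − T_C/T_m) = Q_H·(T_m − T_C)/T_H gives T_H − T_m = T_m − T_C, so T_m = (T_H + T_C)/2 = (847.00 + 293.15)/2 = 570 K.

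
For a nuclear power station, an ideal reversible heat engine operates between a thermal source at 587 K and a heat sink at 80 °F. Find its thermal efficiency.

η ≈ 0.4892

T_C = 80 °F → (80 − 32) × 5/9 = 26.67 °C = 299.82 K.
For a reversible engine, η = 1 − T_C/T_H = 1 − 299.82/587.00 = 0.4892.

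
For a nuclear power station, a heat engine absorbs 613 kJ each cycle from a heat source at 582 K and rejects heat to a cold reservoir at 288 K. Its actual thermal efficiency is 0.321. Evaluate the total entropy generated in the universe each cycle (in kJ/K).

W = η·Q_H = 0.321 × 613 = 196.8 kJ, so Q_C = Q_H − W = 416.2 kJ.
Reservoir entropy changes: ΔS_H = −Q_H/T_H = −613/582.00 = -1.053 kJ/K and ΔS_C = +Q_C/T_C = 416.2/288.00 = 1.445 kJ/K.
ΔS_univ = −Q_H/T_H + Q_C/T_C = 0.392 kJ/K (> 0, since η = 0.321 < η_Carnot = 0.505).

ΔS_univ ≈ 0.392 kJ/K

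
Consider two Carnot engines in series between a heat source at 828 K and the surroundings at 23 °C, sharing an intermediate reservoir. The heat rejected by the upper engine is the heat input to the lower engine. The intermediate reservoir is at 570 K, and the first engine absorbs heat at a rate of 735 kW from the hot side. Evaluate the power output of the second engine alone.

Ẇ₂ ≈ 243.1 kW

T_C = 23 °C → 23 + 273.15 = 296.15 K.
Heat entering the second stage: Q_m = Q_H·(T_m/T_H) = 735 × 570.00/828.00 = 506.0 kW.
Second-stage efficiency η₂ = 1 − T_C/T_m = 1 − 296.15/570.00 = 0.4804, so W₂ = η₂·Q_m = 243.1 kW.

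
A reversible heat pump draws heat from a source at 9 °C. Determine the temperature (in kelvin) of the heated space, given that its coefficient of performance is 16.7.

T_H ≈ 300.1 K

T_C = 9 °C → 9 + 273.15 = 282.15 K.
COP_HP = T_H/(T_H − T_C) ⇒ T_H = T_C·COP_HP/(COP_HP − 1) = 282.15 × 16.7/(16.7 − 1) = 300.1 K.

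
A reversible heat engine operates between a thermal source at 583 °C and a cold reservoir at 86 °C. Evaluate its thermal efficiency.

η ≈ 0.581

T_H = 583 °C → 583 + 273.15 = 856.15 K.
T_C = 86 °C → 86 + 273.15 = 359.15 K.
For a reversible engine, η = 1 − T_C/T_H = 1 − 359.15/856.15 = 0.581.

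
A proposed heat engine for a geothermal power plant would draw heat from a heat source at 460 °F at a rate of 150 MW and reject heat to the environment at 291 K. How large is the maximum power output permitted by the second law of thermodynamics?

Ẇ_max ≈ 64.6 MW

T_H = 460 °F → (460 − 32) × 5/9 = 237.78 °C = 510.93 K.
The second-law ceiling is the Carnot efficiency, η_max = 1 − T_C/T_H = 1 − 291.00/510.93 = 0.4304.
W_max = η_max · Q_H = 0.4304 × 150 = 64.6 MW.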